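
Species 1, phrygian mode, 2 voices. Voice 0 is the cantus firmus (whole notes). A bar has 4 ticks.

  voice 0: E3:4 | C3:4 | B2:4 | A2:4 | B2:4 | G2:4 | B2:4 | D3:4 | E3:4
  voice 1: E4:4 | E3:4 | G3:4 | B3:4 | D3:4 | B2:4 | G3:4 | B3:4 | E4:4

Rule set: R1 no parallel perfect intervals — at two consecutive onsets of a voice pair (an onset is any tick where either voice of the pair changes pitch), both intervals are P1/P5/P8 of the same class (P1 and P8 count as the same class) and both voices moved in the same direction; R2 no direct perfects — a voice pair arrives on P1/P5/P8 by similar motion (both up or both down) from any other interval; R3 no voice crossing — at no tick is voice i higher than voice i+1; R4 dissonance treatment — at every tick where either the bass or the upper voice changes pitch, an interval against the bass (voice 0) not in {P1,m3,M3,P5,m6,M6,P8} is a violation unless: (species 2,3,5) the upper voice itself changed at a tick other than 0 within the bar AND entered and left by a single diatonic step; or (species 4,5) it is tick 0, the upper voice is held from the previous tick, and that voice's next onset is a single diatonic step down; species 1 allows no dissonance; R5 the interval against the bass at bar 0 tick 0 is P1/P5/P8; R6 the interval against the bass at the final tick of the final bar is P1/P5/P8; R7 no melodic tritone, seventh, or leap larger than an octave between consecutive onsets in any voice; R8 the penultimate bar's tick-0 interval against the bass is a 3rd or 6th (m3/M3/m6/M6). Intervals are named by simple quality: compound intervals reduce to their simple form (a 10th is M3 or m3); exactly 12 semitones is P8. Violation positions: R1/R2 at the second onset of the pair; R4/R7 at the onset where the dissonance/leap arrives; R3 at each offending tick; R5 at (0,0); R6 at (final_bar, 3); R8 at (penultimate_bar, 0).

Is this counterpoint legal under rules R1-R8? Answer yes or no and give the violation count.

bar 0: v0=E3 v1=E4 (P8)
bar 1: v0=C3 v1=E3 (M3)
bar 2: v0=B2 v1=G3 (m6)
bar 3: v0=A2 v1=B3 (M2)
bar 4: v0=B2 v1=D3 (m3)
bar 5: v0=G2 v1=B2 (M3)
bar 6: v0=B2 v1=G3 (m6)
bar 7: v0=D3 v1=B3 (M6)
bar 8: v0=E3 v1=E4 (P8)
  R4 @ bar3.0: A2/B3 M2 untreated
  R2 @ bar8.0: D3/B3 M6 -> E3/E4 P8 similar

No (2 violations)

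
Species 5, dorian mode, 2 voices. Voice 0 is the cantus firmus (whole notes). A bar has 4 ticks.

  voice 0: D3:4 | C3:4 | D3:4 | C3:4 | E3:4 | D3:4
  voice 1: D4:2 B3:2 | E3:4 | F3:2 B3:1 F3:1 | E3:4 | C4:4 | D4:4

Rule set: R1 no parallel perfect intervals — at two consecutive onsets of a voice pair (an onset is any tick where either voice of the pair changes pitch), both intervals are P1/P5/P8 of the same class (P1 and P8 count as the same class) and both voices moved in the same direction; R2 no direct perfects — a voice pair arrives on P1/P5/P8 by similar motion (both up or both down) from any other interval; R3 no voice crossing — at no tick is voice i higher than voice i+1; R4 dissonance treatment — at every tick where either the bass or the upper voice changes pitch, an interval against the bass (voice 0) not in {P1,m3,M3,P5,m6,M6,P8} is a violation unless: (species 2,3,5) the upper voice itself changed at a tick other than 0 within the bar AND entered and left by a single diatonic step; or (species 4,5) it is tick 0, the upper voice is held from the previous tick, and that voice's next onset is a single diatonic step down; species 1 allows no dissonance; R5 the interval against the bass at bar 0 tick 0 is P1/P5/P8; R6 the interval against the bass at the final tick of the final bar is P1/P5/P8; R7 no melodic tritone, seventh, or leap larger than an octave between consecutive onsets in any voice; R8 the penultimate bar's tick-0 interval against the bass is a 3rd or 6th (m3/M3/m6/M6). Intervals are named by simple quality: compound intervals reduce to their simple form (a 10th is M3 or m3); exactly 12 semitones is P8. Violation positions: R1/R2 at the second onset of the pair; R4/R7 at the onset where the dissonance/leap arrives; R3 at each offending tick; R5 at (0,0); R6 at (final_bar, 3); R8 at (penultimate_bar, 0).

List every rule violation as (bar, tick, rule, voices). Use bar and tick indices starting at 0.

(2, 2, R7, (1,))
(2, 3, R7, (1,))

bar 0: v0=D3 v1=D4 downbeat P8
bar 1: v0=C3 v1=E3 downbeat M3
bar 2: v0=D3 v1=F3 downbeat m3
bar 3: v0=C3 v1=E3 downbeat M3
bar 4: v0=E3 v1=C4 downbeat m6
bar 5: v0=D3 v1=D4 downbeat P8
  -> R7 @ bar 2 tick 2 v(1,): F3->B3 leap 6st
  -> R7 @ bar 2 tick 3 v(1,): B3->F3 leap 6st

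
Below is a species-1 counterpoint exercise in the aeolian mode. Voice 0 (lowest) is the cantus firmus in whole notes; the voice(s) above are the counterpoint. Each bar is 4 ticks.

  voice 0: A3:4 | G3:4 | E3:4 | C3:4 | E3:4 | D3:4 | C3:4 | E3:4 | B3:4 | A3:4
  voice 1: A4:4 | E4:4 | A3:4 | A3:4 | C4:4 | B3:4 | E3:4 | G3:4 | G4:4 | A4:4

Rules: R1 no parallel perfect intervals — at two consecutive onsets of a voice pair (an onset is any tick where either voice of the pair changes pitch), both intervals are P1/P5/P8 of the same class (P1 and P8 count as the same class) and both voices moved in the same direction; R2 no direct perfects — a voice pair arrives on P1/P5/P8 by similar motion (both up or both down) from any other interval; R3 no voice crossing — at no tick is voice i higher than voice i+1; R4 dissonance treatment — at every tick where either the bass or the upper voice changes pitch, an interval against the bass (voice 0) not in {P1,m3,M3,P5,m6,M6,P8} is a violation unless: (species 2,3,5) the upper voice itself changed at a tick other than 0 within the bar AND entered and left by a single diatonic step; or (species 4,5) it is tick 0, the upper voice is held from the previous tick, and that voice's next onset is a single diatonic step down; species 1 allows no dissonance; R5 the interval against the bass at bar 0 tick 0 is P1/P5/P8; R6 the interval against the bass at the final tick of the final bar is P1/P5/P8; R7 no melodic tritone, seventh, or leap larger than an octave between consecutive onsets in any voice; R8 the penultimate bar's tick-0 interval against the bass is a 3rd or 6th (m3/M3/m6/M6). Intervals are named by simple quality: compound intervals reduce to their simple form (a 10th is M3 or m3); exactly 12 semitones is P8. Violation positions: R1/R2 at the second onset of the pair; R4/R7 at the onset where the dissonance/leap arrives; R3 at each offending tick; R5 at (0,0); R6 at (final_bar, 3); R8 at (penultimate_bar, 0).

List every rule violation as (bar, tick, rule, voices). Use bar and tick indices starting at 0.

(2, 0, R4, (0, 1))

bar 0: v0=A3 v1=A4 downbeat P8
bar 1: v0=G3 v1=E4 downbeat M6
bar 2: v0=E3 v1=A3 downbeat P4
bar 3: v0=C3 v1=A3 downbeat M6
bar 4: v0=E3 v1=C4 downbeat m6
bar 5: v0=D3 v1=B3 downbeat M6
bar 6: v0=C3 v1=E3 downbeat M3
bar 7: v0=E3 v1=G3 downbeat m3
bar 8: v0=B3 v1=G4 downbeat m6
bar 9: v0=A3 v1=A4 downbeat P8
  -> R4 @ bar 2 tick 0 v(0, 1): E3/A3 P4 untreated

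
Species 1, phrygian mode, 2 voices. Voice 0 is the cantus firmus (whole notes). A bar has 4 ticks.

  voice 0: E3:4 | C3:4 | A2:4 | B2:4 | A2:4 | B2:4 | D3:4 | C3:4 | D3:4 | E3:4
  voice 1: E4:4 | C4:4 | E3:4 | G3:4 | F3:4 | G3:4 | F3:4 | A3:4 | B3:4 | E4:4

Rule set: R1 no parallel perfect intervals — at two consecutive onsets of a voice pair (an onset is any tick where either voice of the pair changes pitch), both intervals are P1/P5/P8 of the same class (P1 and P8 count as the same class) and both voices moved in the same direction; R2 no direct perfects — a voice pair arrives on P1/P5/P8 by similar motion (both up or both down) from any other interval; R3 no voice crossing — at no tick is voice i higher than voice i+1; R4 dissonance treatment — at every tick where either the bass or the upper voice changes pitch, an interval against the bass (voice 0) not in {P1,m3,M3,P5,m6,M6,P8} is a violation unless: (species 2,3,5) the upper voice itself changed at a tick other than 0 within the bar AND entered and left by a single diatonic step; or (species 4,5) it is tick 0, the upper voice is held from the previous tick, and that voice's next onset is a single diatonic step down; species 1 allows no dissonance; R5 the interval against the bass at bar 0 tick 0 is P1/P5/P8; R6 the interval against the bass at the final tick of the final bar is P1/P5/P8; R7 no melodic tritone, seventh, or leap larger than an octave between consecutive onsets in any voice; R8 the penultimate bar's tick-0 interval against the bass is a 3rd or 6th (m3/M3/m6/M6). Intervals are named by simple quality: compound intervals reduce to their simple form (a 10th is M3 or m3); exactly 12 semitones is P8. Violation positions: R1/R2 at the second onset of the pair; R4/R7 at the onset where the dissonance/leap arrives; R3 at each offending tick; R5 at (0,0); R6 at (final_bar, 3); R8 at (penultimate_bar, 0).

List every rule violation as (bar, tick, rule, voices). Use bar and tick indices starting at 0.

bar 0: v0=E3 v1=E4 downbeat P8
bar 1: v0=C3 v1=C4 downbeat P8
bar 2: v0=A2 v1=E3 downbeat P5
bar 3: v0=B2 v1=G3 downbeat m6
bar 4: v0=A2 v1=F3 downbeat m6
bar 5: v0=B2 v1=G3 downbeat m6
bar 6: v0=D3 v1=F3 downbeat m3
bar 7: v0=C3 v1=A3 downbeat M6
bar 8: v0=D3 v1=B3 downbeat M6
bar 9: v0=E3 v1=E4 downbeat P8
  -> R1 @ bar 1 tick 0 v(0, 1): E3/E4 P8 -> C3/C4 P8 similar
  -> R2 @ bar 2 tick 0 v(0, 1): C3/C4 P8 -> A2/E3 P5 similar
  -> R2 @ bar 9 tick 0 v(0, 1): D3/B3 M6 -> E3/E4 P8 similar

(1, 0, R1, (0, 1))
(2, 0, R2, (0, 1))
(9, 0, R2, (0, 1))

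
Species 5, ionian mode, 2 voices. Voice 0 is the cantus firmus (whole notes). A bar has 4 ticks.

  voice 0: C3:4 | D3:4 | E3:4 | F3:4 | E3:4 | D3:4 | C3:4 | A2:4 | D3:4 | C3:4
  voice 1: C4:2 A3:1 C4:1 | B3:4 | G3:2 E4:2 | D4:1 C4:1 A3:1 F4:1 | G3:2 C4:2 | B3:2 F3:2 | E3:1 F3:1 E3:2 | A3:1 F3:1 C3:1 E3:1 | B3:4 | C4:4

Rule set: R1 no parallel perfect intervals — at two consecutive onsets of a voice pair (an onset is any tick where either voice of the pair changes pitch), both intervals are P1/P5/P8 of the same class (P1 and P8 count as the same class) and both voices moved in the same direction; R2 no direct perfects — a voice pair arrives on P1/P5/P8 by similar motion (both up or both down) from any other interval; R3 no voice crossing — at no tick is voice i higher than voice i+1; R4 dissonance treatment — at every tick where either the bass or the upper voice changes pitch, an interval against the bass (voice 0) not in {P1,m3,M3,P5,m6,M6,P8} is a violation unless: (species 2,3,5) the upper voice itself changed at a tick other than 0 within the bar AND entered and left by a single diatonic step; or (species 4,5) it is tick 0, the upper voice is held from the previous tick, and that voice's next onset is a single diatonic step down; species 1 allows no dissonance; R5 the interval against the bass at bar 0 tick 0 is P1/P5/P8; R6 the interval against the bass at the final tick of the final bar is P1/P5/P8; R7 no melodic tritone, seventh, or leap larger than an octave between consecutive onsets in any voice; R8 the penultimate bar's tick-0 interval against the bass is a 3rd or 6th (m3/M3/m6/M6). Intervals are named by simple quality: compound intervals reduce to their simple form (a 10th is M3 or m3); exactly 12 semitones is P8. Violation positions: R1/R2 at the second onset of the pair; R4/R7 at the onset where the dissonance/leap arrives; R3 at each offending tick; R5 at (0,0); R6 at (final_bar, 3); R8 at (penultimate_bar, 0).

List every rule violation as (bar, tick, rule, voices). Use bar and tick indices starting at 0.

(4, 0, R7, (1,))
(5, 2, R7, (1,))

bar 0: v0=C3 v1=C4 downbeat P8
bar 1: v0=D3 v1=B3 downbeat M6
bar 2: v0=E3 v1=G3 downbeat m3
bar 3: v0=F3 v1=D4 downbeat M6
bar 4: v0=E3 v1=G3 downbeat m3
bar 5: v0=D3 v1=B3 downbeat M6
bar 6: v0=C3 v1=E3 downbeat M3
bar 7: v0=A2 v1=A3 downbeat P8
bar 8: v0=D3 v1=B3 downbeat M6
bar 9: v0=C3 v1=C4 downbeat P8
  -> R7 @ bar 4 tick 0 v(1,): F4->G3 leap 10st
  -> R7 @ bar 5 tick 2 v(1,): B3->F3 leap 6st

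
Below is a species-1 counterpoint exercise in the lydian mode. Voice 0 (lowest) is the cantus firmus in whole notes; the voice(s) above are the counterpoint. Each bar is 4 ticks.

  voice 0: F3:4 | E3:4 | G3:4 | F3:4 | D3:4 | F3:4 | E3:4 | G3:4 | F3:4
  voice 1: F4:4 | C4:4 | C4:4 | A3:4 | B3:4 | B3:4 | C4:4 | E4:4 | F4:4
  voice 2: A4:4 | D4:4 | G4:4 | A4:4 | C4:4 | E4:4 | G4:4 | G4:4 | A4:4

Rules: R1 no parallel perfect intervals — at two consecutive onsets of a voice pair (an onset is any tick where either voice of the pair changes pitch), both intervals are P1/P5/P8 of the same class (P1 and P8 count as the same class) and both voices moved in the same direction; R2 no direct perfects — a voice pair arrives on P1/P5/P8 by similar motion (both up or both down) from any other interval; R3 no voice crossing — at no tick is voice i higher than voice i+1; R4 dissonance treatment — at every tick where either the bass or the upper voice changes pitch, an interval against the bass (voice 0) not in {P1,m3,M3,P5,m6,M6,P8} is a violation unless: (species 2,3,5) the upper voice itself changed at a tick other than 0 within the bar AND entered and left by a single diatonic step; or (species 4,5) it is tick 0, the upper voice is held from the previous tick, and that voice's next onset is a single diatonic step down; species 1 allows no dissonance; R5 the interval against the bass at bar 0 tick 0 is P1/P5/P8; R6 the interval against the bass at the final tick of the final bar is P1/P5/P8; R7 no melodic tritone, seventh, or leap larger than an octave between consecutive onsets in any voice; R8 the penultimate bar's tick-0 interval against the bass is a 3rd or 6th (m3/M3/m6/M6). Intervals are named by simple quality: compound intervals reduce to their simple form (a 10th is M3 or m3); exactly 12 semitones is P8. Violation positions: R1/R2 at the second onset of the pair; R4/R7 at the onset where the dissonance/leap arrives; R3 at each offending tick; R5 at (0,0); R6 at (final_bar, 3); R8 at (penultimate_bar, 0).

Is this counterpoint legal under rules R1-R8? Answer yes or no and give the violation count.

bar 0: v0=F3 v1=F4 v2=A4 (M3)
bar 1: v0=E3 v1=C4 v2=D4 (m7)
bar 2: v0=G3 v1=C4 v2=G4 (P8)
bar 3: v0=F3 v1=A3 v2=A4 (M3)
bar 4: v0=D3 v1=B3 v2=C4 (m7)
bar 5: v0=F3 v1=B3 v2=E4 (M7)
bar 6: v0=E3 v1=C4 v2=G4 (m3)
bar 7: v0=G3 v1=E4 v2=G4 (P8)
bar 8: v0=F3 v1=F4 v2=A4 (M3)
  R5 @ bar0.0: opens on M3
  R4 @ bar1.0: E3/D4 m7 untreated
  R2 @ bar2.0: E3/D4 m7 -> G3/G4 P8 similar
  R4 @ bar2.0: G3/C4 P4 untreated
  R4 @ bar4.0: D3/C4 m7 untreated
  R4 @ bar5.0: F3/B3 TT untreated
  R4 @ bar5.0: F3/E4 M7 untreated
  R2 @ bar6.0: B3/E4 P4 -> C4/G4 P5 similar
  R8 @ bar7.0: penult P8 not 3rd/6th
  R6 @ bar8.3: closes on M3

No (10 violations)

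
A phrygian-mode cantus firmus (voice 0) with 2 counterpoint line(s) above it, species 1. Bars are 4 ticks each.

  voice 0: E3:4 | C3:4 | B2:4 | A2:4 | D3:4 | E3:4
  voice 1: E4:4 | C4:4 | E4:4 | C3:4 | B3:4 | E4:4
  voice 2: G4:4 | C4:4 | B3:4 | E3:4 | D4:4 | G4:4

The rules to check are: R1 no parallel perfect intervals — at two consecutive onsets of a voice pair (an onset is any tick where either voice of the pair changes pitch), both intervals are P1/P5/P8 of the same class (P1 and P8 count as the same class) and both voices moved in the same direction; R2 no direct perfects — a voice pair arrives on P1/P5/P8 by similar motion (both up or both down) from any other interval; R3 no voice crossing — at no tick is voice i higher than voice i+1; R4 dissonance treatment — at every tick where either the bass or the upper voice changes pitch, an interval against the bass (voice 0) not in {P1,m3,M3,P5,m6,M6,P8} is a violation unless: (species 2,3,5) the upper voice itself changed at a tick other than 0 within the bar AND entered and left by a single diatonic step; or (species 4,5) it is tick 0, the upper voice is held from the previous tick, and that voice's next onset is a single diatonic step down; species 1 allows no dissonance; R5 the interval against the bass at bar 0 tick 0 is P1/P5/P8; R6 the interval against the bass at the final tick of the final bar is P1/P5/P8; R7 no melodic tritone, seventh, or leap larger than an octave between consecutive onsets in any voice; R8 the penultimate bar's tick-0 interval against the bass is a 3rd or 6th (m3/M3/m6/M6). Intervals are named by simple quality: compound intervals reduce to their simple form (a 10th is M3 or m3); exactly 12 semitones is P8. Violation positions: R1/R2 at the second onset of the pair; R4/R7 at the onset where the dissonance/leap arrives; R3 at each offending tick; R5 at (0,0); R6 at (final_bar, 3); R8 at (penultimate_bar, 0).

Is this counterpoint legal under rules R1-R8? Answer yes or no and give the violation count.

bar 0: v0=E3 v1=E4 v2=G4 (m3)
bar 1: v0=C3 v1=C4 v2=C4 (P8)
bar 2: v0=B2 v1=E4 v2=B3 (P8)
bar 3: v0=A2 v1=C3 v2=E3 (P5)
bar 4: v0=D3 v1=B3 v2=D4 (P8)
bar 5: v0=E3 v1=E4 v2=G4 (m3)
  R5 @ bar0.0: opens on m3
  R1 @ bar1.0: E3/E4 P8 -> C3/C4 P8 similar
  R2 @ bar1.0: E3/G4 m3 -> C3/C4 P8 similar
  R2 @ bar1.0: E4/G4 m3 -> C4/C4 P1 similar
  R1 @ bar2.0: C3/C4 P8 -> B2/B3 P8 similar
  R3 @ bar2.0: E4 above B3
  R4 @ bar2.0: B2/E4 P4 untreated
  R3 @ bar2.1: E4 above B3
  R3 @ bar2.2: E4 above B3
  R3 @ bar2.3: E4 above B3
  R2 @ bar3.0: B2/B3 P8 -> A2/E3 P5 similar
  R7 @ bar3.0: E4->C3 leap 16st
  R2 @ bar4.0: A2/E3 P5 -> D3/D4 P8 similar
  R7 @ bar4.0: C3->B3 leap 11st
  R7 @ bar4.0: E3->D4 leap 10st
  R8 @ bar4.0: penult P8 not 3rd/6th
  R2 @ bar5.0: D3/B3 M6 -> E3/E4 P8 similar
  R6 @ bar5.3: closes on m3

No (18 violations)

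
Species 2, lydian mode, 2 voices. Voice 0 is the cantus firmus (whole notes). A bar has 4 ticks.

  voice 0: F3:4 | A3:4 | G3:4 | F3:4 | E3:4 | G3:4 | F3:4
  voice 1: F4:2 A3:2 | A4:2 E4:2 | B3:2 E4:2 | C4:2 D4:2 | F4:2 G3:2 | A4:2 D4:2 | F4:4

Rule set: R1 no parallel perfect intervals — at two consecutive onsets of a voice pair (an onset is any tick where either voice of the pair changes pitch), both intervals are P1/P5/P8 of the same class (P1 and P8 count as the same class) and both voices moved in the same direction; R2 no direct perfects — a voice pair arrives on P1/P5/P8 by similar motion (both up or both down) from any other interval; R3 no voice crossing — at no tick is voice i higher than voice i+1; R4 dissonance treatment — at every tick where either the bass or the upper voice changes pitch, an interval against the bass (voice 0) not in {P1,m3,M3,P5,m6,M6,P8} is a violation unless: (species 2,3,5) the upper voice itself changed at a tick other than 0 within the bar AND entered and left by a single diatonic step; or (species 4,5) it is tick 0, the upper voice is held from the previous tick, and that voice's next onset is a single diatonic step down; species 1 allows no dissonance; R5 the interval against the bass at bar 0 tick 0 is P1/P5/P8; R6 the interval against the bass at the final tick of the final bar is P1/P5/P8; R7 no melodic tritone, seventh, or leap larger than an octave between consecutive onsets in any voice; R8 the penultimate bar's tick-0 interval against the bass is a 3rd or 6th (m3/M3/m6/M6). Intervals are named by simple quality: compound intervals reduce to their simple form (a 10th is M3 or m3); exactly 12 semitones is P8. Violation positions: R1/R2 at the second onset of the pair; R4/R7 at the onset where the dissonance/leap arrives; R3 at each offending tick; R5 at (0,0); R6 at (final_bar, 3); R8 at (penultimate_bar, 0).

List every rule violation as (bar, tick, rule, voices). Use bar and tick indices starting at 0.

(1, 0, R2, (0, 1))
(3, 0, R2, (0, 1))
(4, 0, R4, (0, 1))
(4, 2, R7, (1,))
(5, 0, R4, (0, 1))
(5, 0, R7, (1,))
(5, 0, R8, (0, 1))

bar 0: v0=F3 v1=F4 downbeat P8
bar 1: v0=A3 v1=A4 downbeat P8
bar 2: v0=G3 v1=B3 downbeat M3
bar 3: v0=F3 v1=C4 downbeat P5
bar 4: v0=E3 v1=F4 downbeat m2
bar 5: v0=G3 v1=A4 downbeat M2
bar 6: v0=F3 v1=F4 downbeat P8
  -> R2 @ bar 1 tick 0 v(0, 1): F3/A3 M3 -> A3/A4 P8 similar
  -> R2 @ bar 3 tick 0 v(0, 1): G3/E4 M6 -> F3/C4 P5 similar
  -> R4 @ bar 4 tick 0 v(0, 1): E3/F4 m2 untreated
  -> R7 @ bar 4 tick 2 v(1,): F4->G3 leap 10st
  -> R4 @ bar 5 tick 0 v(0, 1): G3/A4 M2 untreated
  -> R7 @ bar 5 tick 0 v(1,): G3->A4 leap 14st
  -> R8 @ bar 5 tick 0 v(0, 1): penult M2 not 3rd/6th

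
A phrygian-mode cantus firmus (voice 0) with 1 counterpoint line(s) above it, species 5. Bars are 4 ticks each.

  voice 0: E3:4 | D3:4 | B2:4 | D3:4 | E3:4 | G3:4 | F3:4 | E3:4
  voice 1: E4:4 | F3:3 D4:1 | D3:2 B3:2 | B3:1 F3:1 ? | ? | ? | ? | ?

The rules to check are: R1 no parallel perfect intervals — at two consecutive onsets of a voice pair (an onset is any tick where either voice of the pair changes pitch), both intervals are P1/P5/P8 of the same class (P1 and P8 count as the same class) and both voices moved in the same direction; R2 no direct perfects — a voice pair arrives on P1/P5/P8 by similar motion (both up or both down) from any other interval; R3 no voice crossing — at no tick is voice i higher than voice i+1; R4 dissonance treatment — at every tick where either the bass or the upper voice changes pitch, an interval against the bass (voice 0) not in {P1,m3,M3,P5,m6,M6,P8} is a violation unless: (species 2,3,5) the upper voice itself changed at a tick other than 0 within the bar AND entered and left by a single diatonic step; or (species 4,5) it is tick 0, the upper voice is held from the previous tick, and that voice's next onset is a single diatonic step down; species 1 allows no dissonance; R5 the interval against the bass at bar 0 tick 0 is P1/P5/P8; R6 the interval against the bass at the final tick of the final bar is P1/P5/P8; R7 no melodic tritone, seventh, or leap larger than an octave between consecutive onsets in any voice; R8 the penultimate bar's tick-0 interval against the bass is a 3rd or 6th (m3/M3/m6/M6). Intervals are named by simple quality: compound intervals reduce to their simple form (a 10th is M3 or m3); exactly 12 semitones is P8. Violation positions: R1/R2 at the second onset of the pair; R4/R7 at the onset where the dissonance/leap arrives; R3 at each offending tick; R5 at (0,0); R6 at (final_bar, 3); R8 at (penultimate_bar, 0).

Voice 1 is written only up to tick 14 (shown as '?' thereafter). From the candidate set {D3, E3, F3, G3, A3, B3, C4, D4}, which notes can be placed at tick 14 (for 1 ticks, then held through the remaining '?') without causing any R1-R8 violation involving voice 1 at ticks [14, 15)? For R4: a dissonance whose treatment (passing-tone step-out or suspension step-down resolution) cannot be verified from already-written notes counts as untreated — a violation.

D3: legal
E3: violates R4
F3: legal
G3: violates R4
A3: legal
B3: violates R7
C4: violates R4
D4: legal

{A3, D3, D4, F3}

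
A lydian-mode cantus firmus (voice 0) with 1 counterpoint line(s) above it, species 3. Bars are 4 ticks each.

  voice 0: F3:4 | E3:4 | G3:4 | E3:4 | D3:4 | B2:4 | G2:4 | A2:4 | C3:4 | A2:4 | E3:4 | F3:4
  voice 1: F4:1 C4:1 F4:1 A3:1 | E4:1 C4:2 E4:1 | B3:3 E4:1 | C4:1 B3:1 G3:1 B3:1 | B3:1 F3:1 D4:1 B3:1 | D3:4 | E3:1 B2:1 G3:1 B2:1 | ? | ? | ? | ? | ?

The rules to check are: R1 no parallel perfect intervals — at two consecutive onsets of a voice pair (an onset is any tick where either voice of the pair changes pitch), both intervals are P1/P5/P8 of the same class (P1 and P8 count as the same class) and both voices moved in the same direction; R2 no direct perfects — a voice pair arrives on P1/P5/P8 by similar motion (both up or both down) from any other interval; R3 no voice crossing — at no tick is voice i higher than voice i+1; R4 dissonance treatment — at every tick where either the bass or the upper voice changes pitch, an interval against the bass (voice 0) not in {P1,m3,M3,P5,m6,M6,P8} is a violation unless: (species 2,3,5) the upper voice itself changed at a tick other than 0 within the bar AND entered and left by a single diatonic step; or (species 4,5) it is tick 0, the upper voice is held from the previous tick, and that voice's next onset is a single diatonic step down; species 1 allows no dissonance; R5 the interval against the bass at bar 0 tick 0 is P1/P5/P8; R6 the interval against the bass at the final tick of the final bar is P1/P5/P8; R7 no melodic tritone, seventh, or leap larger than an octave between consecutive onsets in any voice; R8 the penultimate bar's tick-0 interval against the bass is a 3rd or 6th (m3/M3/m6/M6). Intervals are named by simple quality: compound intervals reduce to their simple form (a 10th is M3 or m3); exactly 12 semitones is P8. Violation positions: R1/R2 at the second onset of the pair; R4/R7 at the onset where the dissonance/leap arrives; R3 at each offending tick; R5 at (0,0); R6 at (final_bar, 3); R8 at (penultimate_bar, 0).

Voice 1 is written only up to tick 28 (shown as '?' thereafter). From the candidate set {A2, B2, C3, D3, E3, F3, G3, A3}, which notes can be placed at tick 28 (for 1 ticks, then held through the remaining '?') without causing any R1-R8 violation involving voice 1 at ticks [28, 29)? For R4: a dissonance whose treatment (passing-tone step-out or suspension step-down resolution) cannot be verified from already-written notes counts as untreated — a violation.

A2: legal
B2: violates R4
C3: legal
D3: violates R4
E3: violates R2
F3: violates R7
G3: violates R4
A3: violates R2,R7

{A2, C3}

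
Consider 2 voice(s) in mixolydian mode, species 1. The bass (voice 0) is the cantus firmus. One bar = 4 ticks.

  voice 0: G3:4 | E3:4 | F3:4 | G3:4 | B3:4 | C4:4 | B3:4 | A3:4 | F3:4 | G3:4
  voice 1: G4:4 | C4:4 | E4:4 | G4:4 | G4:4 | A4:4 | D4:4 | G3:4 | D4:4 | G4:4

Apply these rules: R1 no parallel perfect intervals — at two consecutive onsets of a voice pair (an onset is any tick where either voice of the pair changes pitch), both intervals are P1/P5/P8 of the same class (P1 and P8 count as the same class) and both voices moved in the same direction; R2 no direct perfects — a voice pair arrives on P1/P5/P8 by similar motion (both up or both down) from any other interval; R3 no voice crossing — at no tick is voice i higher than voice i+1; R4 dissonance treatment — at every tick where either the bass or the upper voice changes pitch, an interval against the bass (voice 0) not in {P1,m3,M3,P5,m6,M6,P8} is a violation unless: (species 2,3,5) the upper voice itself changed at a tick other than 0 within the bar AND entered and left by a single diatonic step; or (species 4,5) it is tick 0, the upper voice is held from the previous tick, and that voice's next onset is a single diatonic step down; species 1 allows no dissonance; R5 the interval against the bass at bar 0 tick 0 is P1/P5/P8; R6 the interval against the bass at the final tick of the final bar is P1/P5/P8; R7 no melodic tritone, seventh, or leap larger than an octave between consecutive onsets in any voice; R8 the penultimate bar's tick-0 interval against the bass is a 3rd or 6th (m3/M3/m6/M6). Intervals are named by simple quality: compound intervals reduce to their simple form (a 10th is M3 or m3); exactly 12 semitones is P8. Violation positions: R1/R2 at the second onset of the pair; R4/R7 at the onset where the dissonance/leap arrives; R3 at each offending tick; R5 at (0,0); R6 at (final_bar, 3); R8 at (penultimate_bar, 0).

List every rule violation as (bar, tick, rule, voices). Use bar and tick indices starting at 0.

(2, 0, R4, (0, 1))
(3, 0, R2, (0, 1))
(7, 0, R3, (0, 1))
(7, 0, R4, (0, 1))
(7, 1, R3, (0, 1))
(7, 2, R3, (0, 1))
(7, 3, R3, (0, 1))
(9, 0, R2, (0, 1))

bar 0: v0=G3 v1=G4 downbeat P8
bar 1: v0=E3 v1=C4 downbeat m6
bar 2: v0=F3 v1=E4 downbeat M7
bar 3: v0=G3 v1=G4 downbeat P8
bar 4: v0=B3 v1=G4 downbeat m6
bar 5: v0=C4 v1=A4 downbeat M6
bar 6: v0=B3 v1=D4 downbeat m3
bar 7: v0=A3 v1=G3 downbeat M2
bar 8: v0=F3 v1=D4 downbeat M6
bar 9: v0=G3 v1=G4 downbeat P8
  -> R4 @ bar 2 tick 0 v(0, 1): F3/E4 M7 untreated
  -> R2 @ bar 3 tick 0 v(0, 1): F3/E4 M7 -> G3/G4 P8 similar
  -> R3 @ bar 7 tick 0 v(0, 1): A3 above G3
  -> R4 @ bar 7 tick 0 v(0, 1): A3/G3 M2 untreated
  -> R3 @ bar 7 tick 1 v(0, 1): A3 above G3
  -> R3 @ bar 7 tick 2 v(0, 1): A3 above G3
  -> R3 @ bar 7 tick 3 v(0, 1): A3 above G3
  -> R2 @ bar 9 tick 0 v(0, 1): F3/D4 M6 -> G3/G4 P8 similar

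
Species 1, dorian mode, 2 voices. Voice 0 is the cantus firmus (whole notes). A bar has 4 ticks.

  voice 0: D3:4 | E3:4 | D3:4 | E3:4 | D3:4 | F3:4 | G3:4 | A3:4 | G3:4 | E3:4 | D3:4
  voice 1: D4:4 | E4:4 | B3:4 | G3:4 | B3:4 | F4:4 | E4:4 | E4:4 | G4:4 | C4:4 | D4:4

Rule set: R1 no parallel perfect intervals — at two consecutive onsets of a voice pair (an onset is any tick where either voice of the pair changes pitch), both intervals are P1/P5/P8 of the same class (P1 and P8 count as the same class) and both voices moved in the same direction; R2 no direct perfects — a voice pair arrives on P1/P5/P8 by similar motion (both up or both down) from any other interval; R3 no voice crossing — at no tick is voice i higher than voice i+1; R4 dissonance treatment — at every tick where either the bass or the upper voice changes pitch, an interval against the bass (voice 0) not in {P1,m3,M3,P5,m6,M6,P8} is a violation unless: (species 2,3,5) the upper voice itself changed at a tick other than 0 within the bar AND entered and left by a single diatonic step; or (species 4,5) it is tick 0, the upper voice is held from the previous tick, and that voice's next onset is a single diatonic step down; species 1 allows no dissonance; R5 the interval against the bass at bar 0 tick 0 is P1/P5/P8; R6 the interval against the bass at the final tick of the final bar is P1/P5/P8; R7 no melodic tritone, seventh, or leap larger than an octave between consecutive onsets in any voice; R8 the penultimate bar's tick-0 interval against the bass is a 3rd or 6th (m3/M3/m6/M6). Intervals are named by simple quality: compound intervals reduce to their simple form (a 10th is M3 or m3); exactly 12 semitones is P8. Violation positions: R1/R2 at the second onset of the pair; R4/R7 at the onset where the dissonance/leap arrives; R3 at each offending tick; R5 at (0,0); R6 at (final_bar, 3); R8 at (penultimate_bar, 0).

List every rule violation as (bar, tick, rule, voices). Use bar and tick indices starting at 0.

bar 0: v0=D3 v1=D4 downbeat P8
bar 1: v0=E3 v1=E4 downbeat P8
bar 2: v0=D3 v1=B3 downbeat M6
bar 3: v0=E3 v1=G3 downbeat m3
bar 4: v0=D3 v1=B3 downbeat M6
bar 5: v0=F3 v1=F4 downbeat P8
bar 6: v0=G3 v1=E4 downbeat M6
bar 7: v0=A3 v1=E4 downbeat P5
bar 8: v0=G3 v1=G4 downbeat P8
bar 9: v0=E3 v1=C4 downbeat m6
bar 10: v0=D3 v1=D4 downbeat P8
  -> R1 @ bar 1 tick 0 v(0, 1): D3/D4 P8 -> E3/E4 P8 similar
  -> R2 @ bar 5 tick 0 v(0, 1): D3/B3 M6 -> F3/F4 P8 similar
  -> R7 @ bar 5 tick 0 v(1,): B3->F4 leap 6st

(1, 0, R1, (0, 1))
(5, 0, R2, (0, 1))
(5, 0, R7, (1,))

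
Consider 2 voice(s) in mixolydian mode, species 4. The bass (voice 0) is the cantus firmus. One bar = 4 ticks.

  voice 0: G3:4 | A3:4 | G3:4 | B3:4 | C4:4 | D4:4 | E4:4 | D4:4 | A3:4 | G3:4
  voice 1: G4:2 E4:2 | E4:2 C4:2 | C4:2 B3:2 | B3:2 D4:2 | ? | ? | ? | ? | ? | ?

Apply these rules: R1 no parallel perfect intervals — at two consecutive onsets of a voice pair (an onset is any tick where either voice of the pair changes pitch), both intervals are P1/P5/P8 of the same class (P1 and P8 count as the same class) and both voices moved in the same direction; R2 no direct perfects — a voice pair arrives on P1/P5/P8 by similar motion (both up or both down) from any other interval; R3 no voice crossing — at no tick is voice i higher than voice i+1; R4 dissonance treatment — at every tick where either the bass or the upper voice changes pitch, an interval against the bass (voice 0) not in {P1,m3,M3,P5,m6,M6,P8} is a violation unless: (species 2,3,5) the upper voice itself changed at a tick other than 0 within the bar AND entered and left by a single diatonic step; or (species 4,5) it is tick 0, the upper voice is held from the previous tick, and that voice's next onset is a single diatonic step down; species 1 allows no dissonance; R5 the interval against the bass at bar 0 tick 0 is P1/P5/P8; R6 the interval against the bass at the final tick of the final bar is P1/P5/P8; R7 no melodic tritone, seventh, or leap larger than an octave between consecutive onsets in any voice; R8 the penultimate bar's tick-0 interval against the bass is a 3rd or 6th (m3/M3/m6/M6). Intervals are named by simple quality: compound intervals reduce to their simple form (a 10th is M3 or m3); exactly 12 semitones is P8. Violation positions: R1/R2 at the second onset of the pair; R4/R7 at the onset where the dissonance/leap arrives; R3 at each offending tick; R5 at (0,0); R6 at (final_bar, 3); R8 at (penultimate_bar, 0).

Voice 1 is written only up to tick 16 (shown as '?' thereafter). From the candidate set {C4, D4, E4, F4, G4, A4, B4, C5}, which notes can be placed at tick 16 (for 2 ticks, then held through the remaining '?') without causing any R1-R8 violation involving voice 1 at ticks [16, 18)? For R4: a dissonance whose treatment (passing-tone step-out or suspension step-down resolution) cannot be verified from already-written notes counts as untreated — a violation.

C4: legal
D4: violates R4
E4: legal
F4: violates R4
G4: violates R2
A4: legal
B4: violates R4
C5: violates R2,R7

{A4, C4, E4}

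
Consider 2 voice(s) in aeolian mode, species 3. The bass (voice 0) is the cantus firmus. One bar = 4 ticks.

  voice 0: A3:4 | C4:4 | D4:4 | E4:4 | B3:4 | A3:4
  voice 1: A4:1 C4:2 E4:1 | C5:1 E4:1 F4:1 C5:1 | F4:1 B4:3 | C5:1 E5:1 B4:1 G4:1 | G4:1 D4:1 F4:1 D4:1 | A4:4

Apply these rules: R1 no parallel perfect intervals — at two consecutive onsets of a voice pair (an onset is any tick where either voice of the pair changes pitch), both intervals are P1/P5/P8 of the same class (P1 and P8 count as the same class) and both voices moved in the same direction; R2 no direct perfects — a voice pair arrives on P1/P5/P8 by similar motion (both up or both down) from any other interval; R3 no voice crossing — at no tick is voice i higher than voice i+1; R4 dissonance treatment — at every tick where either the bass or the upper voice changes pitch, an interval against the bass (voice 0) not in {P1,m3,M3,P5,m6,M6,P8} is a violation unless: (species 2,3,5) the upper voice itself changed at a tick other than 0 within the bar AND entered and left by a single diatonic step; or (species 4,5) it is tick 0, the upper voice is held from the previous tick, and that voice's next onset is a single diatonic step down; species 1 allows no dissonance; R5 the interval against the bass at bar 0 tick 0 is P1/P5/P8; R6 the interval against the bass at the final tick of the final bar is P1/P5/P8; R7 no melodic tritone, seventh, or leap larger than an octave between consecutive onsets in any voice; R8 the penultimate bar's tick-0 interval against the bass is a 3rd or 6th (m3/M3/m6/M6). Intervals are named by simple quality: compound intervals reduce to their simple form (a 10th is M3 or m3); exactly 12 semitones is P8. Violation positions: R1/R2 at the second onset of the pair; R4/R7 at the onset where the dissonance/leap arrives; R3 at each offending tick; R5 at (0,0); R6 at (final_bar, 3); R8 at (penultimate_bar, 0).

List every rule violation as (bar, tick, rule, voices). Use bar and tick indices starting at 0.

(1, 0, R2, (0, 1))
(1, 2, R4, (0, 1))
(2, 1, R7, (1,))
(4, 2, R4, (0, 1))

bar 0: v0=A3 v1=A4 downbeat P8
bar 1: v0=C4 v1=C5 downbeat P8
bar 2: v0=D4 v1=F4 downbeat m3
bar 3: v0=E4 v1=C5 downbeat m6
bar 4: v0=B3 v1=G4 downbeat m6
bar 5: v0=A3 v1=A4 downbeat P8
  -> R2 @ bar 1 tick 0 v(0, 1): A3/E4 P5 -> C4/C5 P8 similar
  -> R4 @ bar 1 tick 2 v(0, 1): C4/F4 P4 untreated
  -> R7 @ bar 2 tick 1 v(1,): F4->B4 leap 6st
  -> R4 @ bar 4 tick 2 v(0, 1): B3/F4 TT untreated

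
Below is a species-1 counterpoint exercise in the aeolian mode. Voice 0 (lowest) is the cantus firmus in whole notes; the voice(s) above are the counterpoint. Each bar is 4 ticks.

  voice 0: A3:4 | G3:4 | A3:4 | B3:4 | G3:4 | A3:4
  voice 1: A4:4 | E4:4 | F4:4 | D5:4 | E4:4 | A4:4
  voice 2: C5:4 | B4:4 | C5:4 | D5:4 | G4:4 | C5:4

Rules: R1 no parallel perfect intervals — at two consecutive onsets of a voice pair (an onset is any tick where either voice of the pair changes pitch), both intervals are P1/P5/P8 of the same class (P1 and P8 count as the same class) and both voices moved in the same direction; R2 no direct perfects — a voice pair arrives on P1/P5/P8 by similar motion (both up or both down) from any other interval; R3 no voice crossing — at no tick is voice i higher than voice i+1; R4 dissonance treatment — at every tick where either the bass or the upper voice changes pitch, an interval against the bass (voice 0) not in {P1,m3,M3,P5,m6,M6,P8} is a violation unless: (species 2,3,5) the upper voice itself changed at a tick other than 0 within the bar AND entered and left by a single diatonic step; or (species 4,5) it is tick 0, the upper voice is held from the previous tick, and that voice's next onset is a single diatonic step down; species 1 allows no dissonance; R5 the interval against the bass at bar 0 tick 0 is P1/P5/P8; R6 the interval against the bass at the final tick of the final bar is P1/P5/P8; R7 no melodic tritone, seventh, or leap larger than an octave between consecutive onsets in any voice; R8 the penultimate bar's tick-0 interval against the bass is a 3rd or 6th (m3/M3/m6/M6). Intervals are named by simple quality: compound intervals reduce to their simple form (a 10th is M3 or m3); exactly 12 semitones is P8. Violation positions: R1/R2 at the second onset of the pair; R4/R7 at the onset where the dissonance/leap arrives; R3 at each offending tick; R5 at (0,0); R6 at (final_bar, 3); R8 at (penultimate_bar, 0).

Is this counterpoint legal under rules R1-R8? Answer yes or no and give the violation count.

bar 0: v0=A3 v1=A4 v2=C5 (m3)
bar 1: v0=G3 v1=E4 v2=B4 (M3)
bar 2: v0=A3 v1=F4 v2=C5 (m3)
bar 3: v0=B3 v1=D5 v2=D5 (m3)
bar 4: v0=G3 v1=E4 v2=G4 (P8)
bar 5: v0=A3 v1=A4 v2=C5 (m3)
  R5 @ bar0.0: opens on m3
  R2 @ bar1.0: A4/C5 m3 -> E4/B4 P5 similar
  R1 @ bar2.0: E4/B4 P5 -> F4/C5 P5 similar
  R2 @ bar3.0: F4/C5 P5 -> D5/D5 P1 similar
  R2 @ bar4.0: B3/D5 m3 -> G3/G4 P8 similar
  R7 @ bar4.0: D5->E4 leap 10st
  R8 @ bar4.0: penult P8 not 3rd/6th
  R2 @ bar5.0: G3/E4 M6 -> A3/A4 P8 similar
  R6 @ bar5.3: closes on m3

No (9 violations)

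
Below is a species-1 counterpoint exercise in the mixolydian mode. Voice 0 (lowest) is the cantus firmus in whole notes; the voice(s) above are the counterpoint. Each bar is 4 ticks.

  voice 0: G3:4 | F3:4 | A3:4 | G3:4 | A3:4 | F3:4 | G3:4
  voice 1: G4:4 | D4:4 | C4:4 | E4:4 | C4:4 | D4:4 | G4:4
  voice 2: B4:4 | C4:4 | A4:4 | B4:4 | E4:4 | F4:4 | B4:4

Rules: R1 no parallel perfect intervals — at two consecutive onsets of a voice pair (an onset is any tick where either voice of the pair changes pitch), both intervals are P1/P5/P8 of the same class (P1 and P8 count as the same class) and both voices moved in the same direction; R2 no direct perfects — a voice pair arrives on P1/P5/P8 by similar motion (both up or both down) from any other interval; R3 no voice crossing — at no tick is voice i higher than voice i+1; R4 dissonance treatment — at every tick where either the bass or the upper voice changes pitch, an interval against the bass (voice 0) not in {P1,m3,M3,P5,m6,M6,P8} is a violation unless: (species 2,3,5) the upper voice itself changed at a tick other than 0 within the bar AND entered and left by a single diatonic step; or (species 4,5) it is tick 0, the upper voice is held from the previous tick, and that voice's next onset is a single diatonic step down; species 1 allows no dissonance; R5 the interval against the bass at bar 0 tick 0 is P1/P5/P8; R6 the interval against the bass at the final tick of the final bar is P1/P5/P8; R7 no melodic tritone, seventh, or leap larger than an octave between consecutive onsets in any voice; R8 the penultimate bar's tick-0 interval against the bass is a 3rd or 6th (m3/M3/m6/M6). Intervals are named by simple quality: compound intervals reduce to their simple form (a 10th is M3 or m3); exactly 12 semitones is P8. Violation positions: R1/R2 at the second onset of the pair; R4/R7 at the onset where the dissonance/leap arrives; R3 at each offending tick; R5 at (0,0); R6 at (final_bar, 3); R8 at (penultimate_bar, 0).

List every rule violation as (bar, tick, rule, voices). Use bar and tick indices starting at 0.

bar 0: v0=G3 v1=G4 v2=B4 downbeat M3
bar 1: v0=F3 v1=D4 v2=C4 downbeat P5
bar 2: v0=A3 v1=C4 v2=A4 downbeat P8
bar 3: v0=G3 v1=E4 v2=B4 downbeat M3
bar 4: v0=A3 v1=C4 v2=E4 downbeat P5
bar 5: v0=F3 v1=D4 v2=F4 downbeat P8
bar 6: v0=G3 v1=G4 v2=B4 downbeat M3
  -> R5 @ bar 0 tick 0 v(0, 2): opens on M3
  -> R2 @ bar 1 tick 0 v(0, 2): G3/B4 M3 -> F3/C4 P5 similar
  -> R3 @ bar 1 tick 0 v(1, 2): D4 above C4
  -> R7 @ bar 1 tick 0 v(2,): B4->C4 leap 11st
  -> R3 @ bar 1 tick 1 v(1, 2): D4 above C4
  -> R3 @ bar 1 tick 2 v(1, 2): D4 above C4
  -> R3 @ bar 1 tick 3 v(1, 2): D4 above C4
  -> R2 @ bar 2 tick 0 v(0, 2): F3/C4 P5 -> A3/A4 P8 similar
  -> R2 @ bar 3 tick 0 v(1, 2): C4/A4 M6 -> E4/B4 P5 similar
  -> R8 @ bar 5 tick 0 v(0, 2): penult P8 not 3rd/6th
  -> R2 @ bar 6 tick 0 v(0, 1): F3/D4 M6 -> G3/G4 P8 similar
  -> R7 @ bar 6 tick 0 v(2,): F4->B4 leap 6st
  -> R6 @ bar 6 tick 3 v(0, 2): closes on M3

(0, 0, R5, (0, 2))
(1, 0, R2, (0, 2))
(1, 0, R3, (1, 2))
(1, 0, R7, (2,))
(1, 1, R3, (1, 2))
(1, 2, R3, (1, 2))
(1, 3, R3, (1, 2))
(2, 0, R2, (0, 2))
(3, 0, R2, (1, 2))
(5, 0, R8, (0, 2))
(6, 0, R2, (0, 1))
(6, 0, R7, (2,))
(6, 3, R6, (0, 2))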